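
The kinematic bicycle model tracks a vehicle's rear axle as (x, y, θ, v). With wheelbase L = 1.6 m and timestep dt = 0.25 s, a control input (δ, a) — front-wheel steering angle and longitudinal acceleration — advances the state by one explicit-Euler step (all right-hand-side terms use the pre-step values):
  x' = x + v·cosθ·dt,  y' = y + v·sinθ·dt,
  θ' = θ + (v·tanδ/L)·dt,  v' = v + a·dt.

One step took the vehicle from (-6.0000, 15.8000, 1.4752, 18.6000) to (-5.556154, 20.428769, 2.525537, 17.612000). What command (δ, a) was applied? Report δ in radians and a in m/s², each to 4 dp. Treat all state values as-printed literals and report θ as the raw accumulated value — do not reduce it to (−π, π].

δ = 0.3468, a = -3.9520

a = (v'−v)/dt = (-0.988000)/0.25 = -3.9520
Δθ = θ'−θ = 1.050337;  (v·dt/L) = 18.6000·0.25/1.6 = 2.906250
tan δ = Δθ·L/(v·dt) = 0.361406  →  δ = 0.3468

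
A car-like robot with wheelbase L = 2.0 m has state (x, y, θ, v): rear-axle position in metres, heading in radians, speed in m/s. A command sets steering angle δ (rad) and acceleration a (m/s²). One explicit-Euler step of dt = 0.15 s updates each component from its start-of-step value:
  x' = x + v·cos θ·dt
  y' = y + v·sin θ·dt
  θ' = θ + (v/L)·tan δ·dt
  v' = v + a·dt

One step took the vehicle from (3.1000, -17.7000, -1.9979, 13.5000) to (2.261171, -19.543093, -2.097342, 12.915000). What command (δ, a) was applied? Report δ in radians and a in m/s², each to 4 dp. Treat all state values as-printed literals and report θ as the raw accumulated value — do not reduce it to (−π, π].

δ = -0.0979, a = -3.9000

a = (v'−v)/dt = (-0.585000)/0.15 = -3.9000
Δθ = θ'−θ = -0.099442;  (v·dt/L) = 13.5000·0.15/2.0 = 1.012500
tan δ = Δθ·L/(v·dt) = -0.098214  →  δ = -0.0979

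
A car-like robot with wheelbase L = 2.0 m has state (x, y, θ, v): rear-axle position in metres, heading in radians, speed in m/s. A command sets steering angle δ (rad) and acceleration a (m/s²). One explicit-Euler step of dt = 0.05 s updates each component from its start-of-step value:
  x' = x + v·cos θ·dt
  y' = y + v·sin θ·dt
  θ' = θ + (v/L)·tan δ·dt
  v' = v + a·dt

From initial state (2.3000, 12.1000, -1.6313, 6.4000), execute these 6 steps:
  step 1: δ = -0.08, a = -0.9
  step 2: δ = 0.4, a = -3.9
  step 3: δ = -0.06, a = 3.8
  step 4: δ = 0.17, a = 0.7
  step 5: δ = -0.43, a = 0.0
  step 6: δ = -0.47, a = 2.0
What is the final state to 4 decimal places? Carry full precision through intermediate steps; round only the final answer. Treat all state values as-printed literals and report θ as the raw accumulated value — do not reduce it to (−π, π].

after step 1 (δ=-0.08, a=-0.9): (2.280651, 11.780586, -1.644127, 6.355000)
after step 2 (δ=0.4, a=-3.9): (2.257371, 11.463689, -1.576956, 6.160000)
after step 3 (δ=-0.06, a=3.8): (2.255473, 11.155695, -1.586207, 6.350000)
after step 4 (δ=0.17, a=0.7): (2.250581, 10.838233, -1.558957, 6.385000)
after step 5 (δ=-0.43, a=0.0): (2.254360, 10.519005, -1.632164, 6.385000)
after step 6 (δ=-0.47, a=2.0): (2.234781, 10.200356, -1.713248, 6.485000)

(2.2348, 10.2004, -1.7132, 6.4850)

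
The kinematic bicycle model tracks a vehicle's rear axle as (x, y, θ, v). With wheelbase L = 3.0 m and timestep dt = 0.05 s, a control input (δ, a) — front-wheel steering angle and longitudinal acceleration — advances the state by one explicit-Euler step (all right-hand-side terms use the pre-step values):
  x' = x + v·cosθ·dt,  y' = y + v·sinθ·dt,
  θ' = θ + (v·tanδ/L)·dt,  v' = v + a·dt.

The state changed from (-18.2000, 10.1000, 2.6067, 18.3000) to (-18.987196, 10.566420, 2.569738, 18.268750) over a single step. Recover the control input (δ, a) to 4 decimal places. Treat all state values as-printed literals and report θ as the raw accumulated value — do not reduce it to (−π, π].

a = (v'−v)/dt = (-0.031250)/0.05 = -0.6250
Δθ = θ'−θ = -0.036962;  (v·dt/L) = 18.3000·0.05/3.0 = 0.305000
tan δ = Δθ·L/(v·dt) = -0.121187  →  δ = -0.1206

δ = -0.1206, a = -0.6250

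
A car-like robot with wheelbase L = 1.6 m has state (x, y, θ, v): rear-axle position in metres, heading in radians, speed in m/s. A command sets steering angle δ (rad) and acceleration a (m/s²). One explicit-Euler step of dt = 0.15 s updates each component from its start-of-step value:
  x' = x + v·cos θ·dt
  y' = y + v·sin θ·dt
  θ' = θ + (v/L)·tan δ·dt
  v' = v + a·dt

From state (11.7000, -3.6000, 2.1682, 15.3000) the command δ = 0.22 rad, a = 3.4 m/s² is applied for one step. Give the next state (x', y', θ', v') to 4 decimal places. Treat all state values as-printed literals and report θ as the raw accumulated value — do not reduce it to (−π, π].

x' = 11.7000 + 15.3000·cos(2.1682)·0.15 = 10.4091
y' = -3.6000 + 15.3000·sin(2.1682)·0.15 = -1.7025
θ' = 2.1682 + (15.3000/1.6)·tan(0.22)·0.15 = 2.4890
v' = 15.3000 + 3.4000·0.15 = 15.8100

(10.4091, -1.7025, 2.4890, 15.8100)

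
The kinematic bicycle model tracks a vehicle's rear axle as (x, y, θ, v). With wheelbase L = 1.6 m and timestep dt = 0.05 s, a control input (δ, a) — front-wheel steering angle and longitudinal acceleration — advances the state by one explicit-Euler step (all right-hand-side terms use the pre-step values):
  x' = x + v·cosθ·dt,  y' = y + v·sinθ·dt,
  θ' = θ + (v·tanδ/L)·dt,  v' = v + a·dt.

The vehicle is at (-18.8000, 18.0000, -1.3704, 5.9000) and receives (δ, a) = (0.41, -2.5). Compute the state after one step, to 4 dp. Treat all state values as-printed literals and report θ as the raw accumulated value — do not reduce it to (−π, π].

(-18.7413, 17.7109, -1.2903, 5.7750)

x' = -18.8000 + 5.9000·cos(-1.3704)·0.05 = -18.7413
y' = 18.0000 + 5.9000·sin(-1.3704)·0.05 = 17.7109
θ' = -1.3704 + (5.9000/1.6)·tan(0.41)·0.05 = -1.2903
v' = 5.9000 − 2.5000·0.05 = 5.7750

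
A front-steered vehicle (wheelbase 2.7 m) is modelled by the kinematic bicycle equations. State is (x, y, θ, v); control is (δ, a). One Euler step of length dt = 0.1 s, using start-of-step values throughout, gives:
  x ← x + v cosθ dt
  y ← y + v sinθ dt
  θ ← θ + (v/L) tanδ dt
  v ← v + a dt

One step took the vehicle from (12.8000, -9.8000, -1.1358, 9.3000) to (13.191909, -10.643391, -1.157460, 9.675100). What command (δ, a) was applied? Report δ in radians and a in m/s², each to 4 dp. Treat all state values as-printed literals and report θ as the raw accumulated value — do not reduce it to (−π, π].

a = (v'−v)/dt = (0.375100)/0.1 = 3.7510
Δθ = θ'−θ = -0.021660;  (v·dt/L) = 9.3000·0.1/2.7 = 0.344444
tan δ = Δθ·L/(v·dt) = -0.062884  →  δ = -0.0628

δ = -0.0628, a = 3.7510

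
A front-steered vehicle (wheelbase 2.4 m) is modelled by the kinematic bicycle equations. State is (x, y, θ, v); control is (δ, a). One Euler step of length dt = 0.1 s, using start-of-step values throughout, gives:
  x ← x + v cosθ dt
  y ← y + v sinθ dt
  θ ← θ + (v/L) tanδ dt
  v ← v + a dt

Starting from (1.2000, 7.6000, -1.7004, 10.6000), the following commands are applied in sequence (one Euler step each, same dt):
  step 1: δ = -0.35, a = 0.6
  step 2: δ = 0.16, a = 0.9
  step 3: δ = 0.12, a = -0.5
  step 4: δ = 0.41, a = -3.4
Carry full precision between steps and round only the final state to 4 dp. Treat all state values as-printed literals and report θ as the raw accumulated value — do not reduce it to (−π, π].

after step 1 (δ=-0.35, a=0.6): (1.063004, 6.548890, -1.861621, 10.660000)
after step 2 (δ=0.16, a=0.9): (0.757337, 5.527654, -1.789942, 10.750000)
after step 3 (δ=0.12, a=-0.5): (0.523637, 4.478364, -1.735932, 10.700000)
after step 4 (δ=0.41, a=-3.4): (0.347744, 3.422920, -1.542159, 10.360000)

(0.3477, 3.4229, -1.5422, 10.3600)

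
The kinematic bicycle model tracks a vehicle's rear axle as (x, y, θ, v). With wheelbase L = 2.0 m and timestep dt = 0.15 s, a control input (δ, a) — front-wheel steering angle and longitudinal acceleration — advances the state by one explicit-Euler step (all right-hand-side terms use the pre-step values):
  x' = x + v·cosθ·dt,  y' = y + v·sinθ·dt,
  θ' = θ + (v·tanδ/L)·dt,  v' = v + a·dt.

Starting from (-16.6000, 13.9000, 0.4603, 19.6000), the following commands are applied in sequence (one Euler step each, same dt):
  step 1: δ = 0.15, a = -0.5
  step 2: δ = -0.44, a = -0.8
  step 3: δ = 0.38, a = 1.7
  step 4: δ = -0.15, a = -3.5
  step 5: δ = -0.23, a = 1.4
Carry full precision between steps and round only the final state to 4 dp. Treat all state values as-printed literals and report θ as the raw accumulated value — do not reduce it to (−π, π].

(-3.6120, 19.6235, 0.0155, 19.3450)

after step 1 (δ=0.15, a=-0.5): (-13.965997, 15.205998, 0.682469, 19.525000)
after step 2 (δ=-0.44, a=-0.8): (-11.693235, 17.053192, -0.006930, 19.405000)
after step 3 (δ=0.38, a=1.7): (-8.782555, 17.033019, 0.574365, 19.660000)
after step 4 (δ=-0.15, a=-3.5): (-6.306758, 18.635216, 0.351516, 19.135000)
after step 5 (δ=-0.23, a=1.4): (-3.612019, 19.623504, 0.015491, 19.345000)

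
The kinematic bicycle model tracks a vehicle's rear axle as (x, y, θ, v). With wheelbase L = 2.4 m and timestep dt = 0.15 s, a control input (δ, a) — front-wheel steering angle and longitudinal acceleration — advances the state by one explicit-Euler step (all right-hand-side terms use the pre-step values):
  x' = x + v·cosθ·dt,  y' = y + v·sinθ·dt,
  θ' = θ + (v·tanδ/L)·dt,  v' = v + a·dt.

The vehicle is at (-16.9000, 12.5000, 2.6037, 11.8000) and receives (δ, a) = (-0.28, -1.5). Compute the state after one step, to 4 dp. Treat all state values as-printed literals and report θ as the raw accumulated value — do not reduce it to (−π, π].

(-18.4201, 13.4068, 2.3916, 11.5750)

x' = -16.9000 + 11.8000·cos(2.6037)·0.15 = -18.4201
y' = 12.5000 + 11.8000·sin(2.6037)·0.15 = 13.4068
θ' = 2.6037 + (11.8000/2.4)·tan(-0.28)·0.15 = 2.3916
v' = 11.8000 − 1.5000·0.15 = 11.5750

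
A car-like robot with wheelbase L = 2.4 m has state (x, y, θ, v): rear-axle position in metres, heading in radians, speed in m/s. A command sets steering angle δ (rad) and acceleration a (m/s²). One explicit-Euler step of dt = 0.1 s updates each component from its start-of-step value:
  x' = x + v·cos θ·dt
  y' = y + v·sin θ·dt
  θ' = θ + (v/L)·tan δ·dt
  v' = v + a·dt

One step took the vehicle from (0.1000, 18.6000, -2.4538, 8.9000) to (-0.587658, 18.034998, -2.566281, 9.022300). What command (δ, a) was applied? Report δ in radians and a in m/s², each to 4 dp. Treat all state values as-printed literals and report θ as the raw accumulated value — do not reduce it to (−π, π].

a = (v'−v)/dt = (0.122300)/0.1 = 1.2230
Δθ = θ'−θ = -0.112481;  (v·dt/L) = 8.9000·0.1/2.4 = 0.370833
tan δ = Δθ·L/(v·dt) = -0.303320  →  δ = -0.2945

δ = -0.2945, a = 1.2230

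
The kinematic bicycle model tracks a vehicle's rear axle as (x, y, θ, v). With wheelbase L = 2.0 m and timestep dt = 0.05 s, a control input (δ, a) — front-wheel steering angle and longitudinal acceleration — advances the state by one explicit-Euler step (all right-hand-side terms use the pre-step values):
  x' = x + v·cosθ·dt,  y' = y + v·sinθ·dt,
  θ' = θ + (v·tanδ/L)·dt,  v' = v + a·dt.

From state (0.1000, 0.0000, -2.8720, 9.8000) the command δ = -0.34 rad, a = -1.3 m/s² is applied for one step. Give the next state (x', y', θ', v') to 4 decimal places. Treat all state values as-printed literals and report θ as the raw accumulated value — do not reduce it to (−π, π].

x' = 0.1000 + 9.8000·cos(-2.8720)·0.05 = -0.3723
y' = 0.0000 + 9.8000·sin(-2.8720)·0.05 = -0.1305
θ' = -2.8720 + (9.8000/2.0)·tan(-0.34)·0.05 = -2.9587
v' = 9.8000 − 1.3000·0.05 = 9.7350

(-0.3723, -0.1305, -2.9587, 9.7350)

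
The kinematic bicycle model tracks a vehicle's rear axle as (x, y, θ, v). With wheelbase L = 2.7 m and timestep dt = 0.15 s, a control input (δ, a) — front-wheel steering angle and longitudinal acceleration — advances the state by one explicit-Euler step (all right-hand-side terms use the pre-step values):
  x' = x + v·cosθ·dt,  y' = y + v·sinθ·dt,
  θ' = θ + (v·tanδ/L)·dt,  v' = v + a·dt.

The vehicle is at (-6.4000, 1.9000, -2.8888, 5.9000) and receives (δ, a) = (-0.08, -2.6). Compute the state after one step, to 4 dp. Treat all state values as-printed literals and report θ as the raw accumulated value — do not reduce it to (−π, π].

x' = -6.4000 + 5.9000·cos(-2.8888)·0.15 = -7.2569
y' = 1.9000 + 5.9000·sin(-2.8888)·0.15 = 1.6787
θ' = -2.8888 + (5.9000/2.7)·tan(-0.08)·0.15 = -2.9151
v' = 5.9000 − 2.6000·0.15 = 5.5100

(-7.2569, 1.6787, -2.9151, 5.5100)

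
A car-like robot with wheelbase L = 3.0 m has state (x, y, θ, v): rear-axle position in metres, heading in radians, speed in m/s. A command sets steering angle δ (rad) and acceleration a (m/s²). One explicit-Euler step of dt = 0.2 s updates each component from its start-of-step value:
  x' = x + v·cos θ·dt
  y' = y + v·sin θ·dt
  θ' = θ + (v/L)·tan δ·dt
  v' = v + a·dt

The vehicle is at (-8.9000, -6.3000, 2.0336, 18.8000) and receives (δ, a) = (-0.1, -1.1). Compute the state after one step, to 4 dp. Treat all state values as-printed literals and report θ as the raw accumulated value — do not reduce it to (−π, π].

(-10.5787, -2.9355, 1.9078, 18.5800)

x' = -8.9000 + 18.8000·cos(2.0336)·0.2 = -10.5787
y' = -6.3000 + 18.8000·sin(2.0336)·0.2 = -2.9355
θ' = 2.0336 + (18.8000/3.0)·tan(-0.1)·0.2 = 1.9078
v' = 18.8000 − 1.1000·0.2 = 18.5800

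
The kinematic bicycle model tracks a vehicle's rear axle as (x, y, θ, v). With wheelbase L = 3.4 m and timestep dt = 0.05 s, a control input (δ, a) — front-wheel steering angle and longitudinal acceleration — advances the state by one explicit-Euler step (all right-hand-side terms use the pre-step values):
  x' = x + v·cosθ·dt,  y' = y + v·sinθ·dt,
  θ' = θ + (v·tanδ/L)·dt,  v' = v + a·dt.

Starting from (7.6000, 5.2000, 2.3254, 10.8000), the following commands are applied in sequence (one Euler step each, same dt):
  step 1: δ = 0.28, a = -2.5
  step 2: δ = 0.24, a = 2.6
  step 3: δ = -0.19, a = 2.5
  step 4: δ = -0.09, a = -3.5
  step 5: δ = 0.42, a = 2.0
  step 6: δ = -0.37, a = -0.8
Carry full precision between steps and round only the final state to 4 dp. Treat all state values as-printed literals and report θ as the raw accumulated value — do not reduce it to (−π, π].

after step 1 (δ=0.28, a=-2.5): (7.230100, 5.593413, 2.371070, 10.675000)
after step 2 (δ=0.24, a=2.6): (6.847109, 5.965176, 2.409487, 10.805000)
after step 3 (δ=-0.19, a=2.5): (6.445288, 6.326299, 2.378928, 10.930000)
after step 4 (δ=-0.09, a=-3.5): (6.050170, 6.703848, 2.364423, 10.755000)
after step 5 (δ=0.42, a=2.0): (5.666807, 7.080953, 2.435054, 10.855000)
after step 6 (δ=-0.37, a=-0.8): (5.253984, 7.433309, 2.373138, 10.815000)

(5.2540, 7.4333, 2.3731, 10.8150)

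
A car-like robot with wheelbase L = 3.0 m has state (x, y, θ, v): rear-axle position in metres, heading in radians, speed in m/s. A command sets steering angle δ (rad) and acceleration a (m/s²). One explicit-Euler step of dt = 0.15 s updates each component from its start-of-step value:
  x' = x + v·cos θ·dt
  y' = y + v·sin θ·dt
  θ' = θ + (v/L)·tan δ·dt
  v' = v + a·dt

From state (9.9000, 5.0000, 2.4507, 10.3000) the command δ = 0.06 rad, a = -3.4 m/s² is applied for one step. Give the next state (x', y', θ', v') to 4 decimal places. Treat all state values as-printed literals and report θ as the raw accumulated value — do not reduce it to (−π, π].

x' = 9.9000 + 10.3000·cos(2.4507)·0.15 = 8.7093
y' = 5.0000 + 10.3000·sin(2.4507)·0.15 = 5.9845
θ' = 2.4507 + (10.3000/3.0)·tan(0.06)·0.15 = 2.4816
v' = 10.3000 − 3.4000·0.15 = 9.7900

(8.7093, 5.9845, 2.4816, 9.7900)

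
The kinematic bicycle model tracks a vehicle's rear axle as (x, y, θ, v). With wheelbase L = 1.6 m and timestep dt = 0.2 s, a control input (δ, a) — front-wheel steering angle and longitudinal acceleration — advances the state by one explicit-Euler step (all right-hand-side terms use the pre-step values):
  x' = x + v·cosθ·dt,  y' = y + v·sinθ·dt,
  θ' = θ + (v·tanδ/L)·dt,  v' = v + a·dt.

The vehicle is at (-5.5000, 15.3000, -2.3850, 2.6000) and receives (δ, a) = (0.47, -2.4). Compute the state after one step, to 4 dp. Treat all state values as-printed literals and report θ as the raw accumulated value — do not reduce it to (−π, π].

x' = -5.5000 + 2.6000·cos(-2.3850)·0.2 = -5.8781
y' = 15.3000 + 2.6000·sin(-2.3850)·0.2 = 14.9430
θ' = -2.3850 + (2.6000/1.6)·tan(0.47)·0.2 = -2.2199
v' = 2.6000 − 2.4000·0.2 = 2.1200

(-5.8781, 14.9430, -2.2199, 2.1200)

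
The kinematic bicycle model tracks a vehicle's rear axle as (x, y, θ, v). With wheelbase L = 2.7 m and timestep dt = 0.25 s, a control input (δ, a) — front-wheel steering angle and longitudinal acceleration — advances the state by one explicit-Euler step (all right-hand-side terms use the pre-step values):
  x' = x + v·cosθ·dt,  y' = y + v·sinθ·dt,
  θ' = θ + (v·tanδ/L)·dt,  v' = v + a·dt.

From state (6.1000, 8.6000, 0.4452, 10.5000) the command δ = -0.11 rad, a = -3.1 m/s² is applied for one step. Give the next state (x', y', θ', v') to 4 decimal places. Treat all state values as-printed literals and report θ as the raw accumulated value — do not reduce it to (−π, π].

(8.4691, 9.7304, 0.3378, 9.7250)

x' = 6.1000 + 10.5000·cos(0.4452)·0.25 = 8.4691
y' = 8.6000 + 10.5000·sin(0.4452)·0.25 = 9.7304
θ' = 0.4452 + (10.5000/2.7)·tan(-0.11)·0.25 = 0.3378
v' = 10.5000 − 3.1000·0.25 = 9.7250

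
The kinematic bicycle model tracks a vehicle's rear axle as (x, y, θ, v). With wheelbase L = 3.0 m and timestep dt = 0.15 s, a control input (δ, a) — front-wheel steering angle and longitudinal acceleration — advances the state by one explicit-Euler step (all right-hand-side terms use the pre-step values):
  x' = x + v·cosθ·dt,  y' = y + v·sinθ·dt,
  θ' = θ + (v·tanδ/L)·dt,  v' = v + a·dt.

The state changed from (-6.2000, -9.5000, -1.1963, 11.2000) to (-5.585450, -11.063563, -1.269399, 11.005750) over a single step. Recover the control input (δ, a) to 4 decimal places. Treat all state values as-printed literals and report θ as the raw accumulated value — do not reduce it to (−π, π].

δ = -0.1298, a = -1.2950

a = (v'−v)/dt = (-0.194250)/0.15 = -1.2950
Δθ = θ'−θ = -0.073099;  (v·dt/L) = 11.2000·0.15/3.0 = 0.560000
tan δ = Δθ·L/(v·dt) = -0.130534  →  δ = -0.1298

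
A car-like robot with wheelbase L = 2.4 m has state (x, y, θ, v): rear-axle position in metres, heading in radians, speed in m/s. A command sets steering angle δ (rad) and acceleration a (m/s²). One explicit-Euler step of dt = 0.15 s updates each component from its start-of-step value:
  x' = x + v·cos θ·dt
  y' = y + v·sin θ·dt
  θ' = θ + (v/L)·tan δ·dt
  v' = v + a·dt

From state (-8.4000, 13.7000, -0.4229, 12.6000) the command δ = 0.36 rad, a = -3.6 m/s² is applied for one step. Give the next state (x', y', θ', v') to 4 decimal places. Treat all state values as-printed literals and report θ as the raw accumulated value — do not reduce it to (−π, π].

(-6.6765, 12.9243, -0.1265, 12.0600)

x' = -8.4000 + 12.6000·cos(-0.4229)·0.15 = -6.6765
y' = 13.7000 + 12.6000·sin(-0.4229)·0.15 = 12.9243
θ' = -0.4229 + (12.6000/2.4)·tan(0.36)·0.15 = -0.1265
v' = 12.6000 − 3.6000·0.15 = 12.0600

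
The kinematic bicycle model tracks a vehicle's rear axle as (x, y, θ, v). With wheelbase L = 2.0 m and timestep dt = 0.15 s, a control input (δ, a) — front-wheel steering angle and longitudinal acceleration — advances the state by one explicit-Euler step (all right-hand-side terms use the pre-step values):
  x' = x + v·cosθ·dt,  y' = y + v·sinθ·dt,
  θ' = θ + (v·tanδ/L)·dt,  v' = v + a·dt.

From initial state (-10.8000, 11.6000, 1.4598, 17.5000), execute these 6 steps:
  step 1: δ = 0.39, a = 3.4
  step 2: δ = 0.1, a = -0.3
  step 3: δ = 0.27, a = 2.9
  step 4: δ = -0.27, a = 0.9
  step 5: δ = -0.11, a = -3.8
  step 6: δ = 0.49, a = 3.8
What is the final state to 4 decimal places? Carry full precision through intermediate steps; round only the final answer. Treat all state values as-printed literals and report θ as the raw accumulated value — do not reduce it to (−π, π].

after step 1 (δ=0.39, a=3.4): (-10.509233, 14.208846, 1.999310, 18.010000)
after step 2 (δ=0.1, a=-0.3): (-11.631757, 16.666089, 2.134837, 17.965000)
after step 3 (δ=0.27, a=2.9): (-13.072384, 18.943428, 2.507734, 18.400000)
after step 4 (δ=-0.27, a=0.9): (-15.296248, 20.578061, 2.125807, 18.535000)
after step 5 (δ=-0.11, a=-3.8): (-16.761309, 22.940981, 1.972274, 17.965000)
after step 6 (δ=0.49, a=3.8): (-17.814360, 25.421457, 2.690948, 18.535000)

(-17.8144, 25.4215, 2.6909, 18.5350)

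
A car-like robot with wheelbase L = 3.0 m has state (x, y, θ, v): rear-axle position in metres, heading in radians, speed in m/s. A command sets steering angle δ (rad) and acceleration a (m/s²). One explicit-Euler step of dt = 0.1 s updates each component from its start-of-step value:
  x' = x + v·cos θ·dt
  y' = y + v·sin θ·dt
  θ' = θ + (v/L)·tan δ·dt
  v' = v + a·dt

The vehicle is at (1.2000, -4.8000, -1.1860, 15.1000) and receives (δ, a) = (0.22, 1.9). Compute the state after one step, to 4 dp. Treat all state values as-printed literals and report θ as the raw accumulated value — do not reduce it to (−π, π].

x' = 1.2000 + 15.1000·cos(-1.1860)·0.1 = 1.7668
y' = -4.8000 + 15.1000·sin(-1.1860)·0.1 = -6.1996
θ' = -1.1860 + (15.1000/3.0)·tan(0.22)·0.1 = -1.0734
v' = 15.1000 + 1.9000·0.1 = 15.2900

(1.7668, -6.1996, -1.0734, 15.2900)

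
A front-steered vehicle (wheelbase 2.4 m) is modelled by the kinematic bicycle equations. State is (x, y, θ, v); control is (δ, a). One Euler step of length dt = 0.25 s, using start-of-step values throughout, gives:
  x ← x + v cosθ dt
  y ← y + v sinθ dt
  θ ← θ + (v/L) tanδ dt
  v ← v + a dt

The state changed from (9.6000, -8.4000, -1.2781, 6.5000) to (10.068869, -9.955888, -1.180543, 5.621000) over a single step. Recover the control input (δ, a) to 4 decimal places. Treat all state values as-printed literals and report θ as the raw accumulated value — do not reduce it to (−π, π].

a = (v'−v)/dt = (-0.879000)/0.25 = -3.5160
Δθ = θ'−θ = 0.097557;  (v·dt/L) = 6.5000·0.25/2.4 = 0.677083
tan δ = Δθ·L/(v·dt) = 0.144084  →  δ = 0.1431

δ = 0.1431, a = -3.5160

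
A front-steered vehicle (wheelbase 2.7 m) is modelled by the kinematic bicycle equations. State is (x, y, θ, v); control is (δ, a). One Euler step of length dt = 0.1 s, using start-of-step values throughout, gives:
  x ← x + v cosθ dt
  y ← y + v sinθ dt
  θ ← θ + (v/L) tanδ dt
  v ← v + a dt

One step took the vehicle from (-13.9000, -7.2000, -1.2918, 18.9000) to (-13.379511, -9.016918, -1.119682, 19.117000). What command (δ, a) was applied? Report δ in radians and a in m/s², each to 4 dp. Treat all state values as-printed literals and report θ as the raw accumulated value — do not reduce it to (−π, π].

δ = 0.2411, a = 2.1700

a = (v'−v)/dt = (0.217000)/0.1 = 2.1700
Δθ = θ'−θ = 0.172118;  (v·dt/L) = 18.9000·0.1/2.7 = 0.700000
tan δ = Δθ·L/(v·dt) = 0.245883  →  δ = 0.2411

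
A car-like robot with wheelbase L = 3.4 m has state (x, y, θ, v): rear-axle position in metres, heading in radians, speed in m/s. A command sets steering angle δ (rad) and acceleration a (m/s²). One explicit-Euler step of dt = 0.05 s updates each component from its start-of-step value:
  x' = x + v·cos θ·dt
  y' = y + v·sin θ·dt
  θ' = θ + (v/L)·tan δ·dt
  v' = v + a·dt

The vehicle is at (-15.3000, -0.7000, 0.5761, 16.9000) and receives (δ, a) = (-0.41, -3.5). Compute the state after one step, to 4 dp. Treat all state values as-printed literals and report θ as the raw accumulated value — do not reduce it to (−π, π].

(-14.5914, -0.2397, 0.4681, 16.7250)

x' = -15.3000 + 16.9000·cos(0.5761)·0.05 = -14.5914
y' = -0.7000 + 16.9000·sin(0.5761)·0.05 = -0.2397
θ' = 0.5761 + (16.9000/3.4)·tan(-0.41)·0.05 = 0.4681
v' = 16.9000 − 3.5000·0.05 = 16.7250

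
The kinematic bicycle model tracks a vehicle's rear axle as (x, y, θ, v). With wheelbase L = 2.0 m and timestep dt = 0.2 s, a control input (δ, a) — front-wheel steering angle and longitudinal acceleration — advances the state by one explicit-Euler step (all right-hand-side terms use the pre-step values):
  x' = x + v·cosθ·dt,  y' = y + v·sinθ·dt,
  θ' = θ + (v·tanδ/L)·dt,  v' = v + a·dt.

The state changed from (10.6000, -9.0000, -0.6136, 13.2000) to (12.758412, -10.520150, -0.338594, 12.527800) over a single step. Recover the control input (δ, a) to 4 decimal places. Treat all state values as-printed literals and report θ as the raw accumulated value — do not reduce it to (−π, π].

δ = 0.2054, a = -3.3610

a = (v'−v)/dt = (-0.672200)/0.2 = -3.3610
Δθ = θ'−θ = 0.275006;  (v·dt/L) = 13.2000·0.2/2.0 = 1.320000
tan δ = Δθ·L/(v·dt) = 0.208338  →  δ = 0.2054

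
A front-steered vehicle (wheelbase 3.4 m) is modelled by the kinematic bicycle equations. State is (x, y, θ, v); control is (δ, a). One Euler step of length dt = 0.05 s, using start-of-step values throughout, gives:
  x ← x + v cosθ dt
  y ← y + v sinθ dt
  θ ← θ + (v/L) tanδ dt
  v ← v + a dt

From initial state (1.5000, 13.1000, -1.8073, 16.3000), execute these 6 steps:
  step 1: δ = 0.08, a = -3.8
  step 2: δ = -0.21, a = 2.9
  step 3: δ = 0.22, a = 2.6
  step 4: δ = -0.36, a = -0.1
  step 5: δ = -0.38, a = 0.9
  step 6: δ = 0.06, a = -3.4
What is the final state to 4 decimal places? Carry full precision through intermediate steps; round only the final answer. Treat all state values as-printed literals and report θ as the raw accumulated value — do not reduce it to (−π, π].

(0.1794, 8.3996, -1.9575, 16.2550)

after step 1 (δ=0.08, a=-3.8): (1.309041, 12.307687, -1.788083, 16.110000)
after step 2 (δ=-0.21, a=2.9): (1.135391, 11.521128, -1.838578, 16.255000)
after step 3 (δ=0.22, a=2.6): (0.920343, 10.737344, -1.785124, 16.385000)
after step 4 (δ=-0.36, a=-0.1): (0.746097, 9.936839, -1.875820, 16.380000)
after step 5 (δ=-0.38, a=0.9): (0.500138, 9.155644, -1.972032, 16.425000)
after step 6 (δ=0.06, a=-3.4): (0.179394, 8.399618, -1.957521, 16.255000)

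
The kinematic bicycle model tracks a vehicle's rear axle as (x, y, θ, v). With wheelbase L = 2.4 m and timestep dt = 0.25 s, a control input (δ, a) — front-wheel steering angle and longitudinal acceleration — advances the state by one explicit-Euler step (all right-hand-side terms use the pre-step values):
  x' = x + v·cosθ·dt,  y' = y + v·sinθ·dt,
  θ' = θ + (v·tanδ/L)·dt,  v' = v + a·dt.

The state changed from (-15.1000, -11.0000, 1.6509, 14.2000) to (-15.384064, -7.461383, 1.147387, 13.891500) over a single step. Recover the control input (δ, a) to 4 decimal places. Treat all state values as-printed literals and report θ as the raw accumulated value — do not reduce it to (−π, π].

a = (v'−v)/dt = (-0.308500)/0.25 = -1.2340
Δθ = θ'−θ = -0.503513;  (v·dt/L) = 14.2000·0.25/2.4 = 1.479167
tan δ = Δθ·L/(v·dt) = -0.340403  →  δ = -0.3281

δ = -0.3281, a = -1.2340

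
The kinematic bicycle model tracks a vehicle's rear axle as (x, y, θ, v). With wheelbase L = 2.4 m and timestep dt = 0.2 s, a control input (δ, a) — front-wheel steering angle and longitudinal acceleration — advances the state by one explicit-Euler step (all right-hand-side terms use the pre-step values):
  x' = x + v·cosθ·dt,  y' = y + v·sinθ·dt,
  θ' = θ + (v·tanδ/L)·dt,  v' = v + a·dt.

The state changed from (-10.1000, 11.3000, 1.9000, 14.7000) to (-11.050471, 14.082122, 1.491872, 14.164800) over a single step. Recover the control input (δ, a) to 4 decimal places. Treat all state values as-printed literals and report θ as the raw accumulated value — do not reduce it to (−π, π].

δ = -0.3216, a = -2.6760

a = (v'−v)/dt = (-0.535200)/0.2 = -2.6760
Δθ = θ'−θ = -0.408128;  (v·dt/L) = 14.7000·0.2/2.4 = 1.225000
tan δ = Δθ·L/(v·dt) = -0.333166  →  δ = -0.3216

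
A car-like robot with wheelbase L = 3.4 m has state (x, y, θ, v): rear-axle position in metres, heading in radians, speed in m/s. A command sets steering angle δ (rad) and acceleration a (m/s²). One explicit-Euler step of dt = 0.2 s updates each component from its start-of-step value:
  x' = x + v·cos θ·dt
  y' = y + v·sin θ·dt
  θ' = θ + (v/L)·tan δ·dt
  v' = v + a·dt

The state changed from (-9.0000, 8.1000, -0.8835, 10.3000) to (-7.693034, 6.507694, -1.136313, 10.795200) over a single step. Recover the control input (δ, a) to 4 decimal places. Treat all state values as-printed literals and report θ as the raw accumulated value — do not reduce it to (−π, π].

δ = -0.3953, a = 2.4760

a = (v'−v)/dt = (0.495200)/0.2 = 2.4760
Δθ = θ'−θ = -0.252813;  (v·dt/L) = 10.3000·0.2/3.4 = 0.605882
tan δ = Δθ·L/(v·dt) = -0.417264  →  δ = -0.3953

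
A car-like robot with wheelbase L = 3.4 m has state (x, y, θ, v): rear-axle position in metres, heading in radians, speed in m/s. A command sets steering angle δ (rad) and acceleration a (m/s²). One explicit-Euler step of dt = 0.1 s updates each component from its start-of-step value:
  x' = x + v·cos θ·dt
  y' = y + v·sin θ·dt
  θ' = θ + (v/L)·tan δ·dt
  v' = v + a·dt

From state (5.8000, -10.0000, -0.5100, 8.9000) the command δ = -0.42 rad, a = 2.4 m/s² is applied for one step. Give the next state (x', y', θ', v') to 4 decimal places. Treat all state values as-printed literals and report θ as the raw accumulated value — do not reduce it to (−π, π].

x' = 5.8000 + 8.9000·cos(-0.5100)·0.1 = 6.5767
y' = -10.0000 + 8.9000·sin(-0.5100)·0.1 = -10.4345
θ' = -0.5100 + (8.9000/3.4)·tan(-0.42)·0.1 = -0.6269
v' = 8.9000 + 2.4000·0.1 = 9.1400

(6.5767, -10.4345, -0.6269, 9.1400)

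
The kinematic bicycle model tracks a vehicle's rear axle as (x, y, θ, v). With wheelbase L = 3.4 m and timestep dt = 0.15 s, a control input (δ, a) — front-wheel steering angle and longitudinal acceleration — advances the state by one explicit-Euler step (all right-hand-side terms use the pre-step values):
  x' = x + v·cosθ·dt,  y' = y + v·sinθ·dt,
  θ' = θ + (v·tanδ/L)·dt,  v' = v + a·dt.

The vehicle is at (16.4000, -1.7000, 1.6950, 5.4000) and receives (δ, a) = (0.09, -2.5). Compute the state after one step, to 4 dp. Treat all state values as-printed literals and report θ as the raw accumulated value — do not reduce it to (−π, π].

x' = 16.4000 + 5.4000·cos(1.6950)·0.15 = 16.2997
y' = -1.7000 + 5.4000·sin(1.6950)·0.15 = -0.8962
θ' = 1.6950 + (5.4000/3.4)·tan(0.09)·0.15 = 1.7165
v' = 5.4000 − 2.5000·0.15 = 5.0250

(16.2997, -0.8962, 1.7165, 5.0250)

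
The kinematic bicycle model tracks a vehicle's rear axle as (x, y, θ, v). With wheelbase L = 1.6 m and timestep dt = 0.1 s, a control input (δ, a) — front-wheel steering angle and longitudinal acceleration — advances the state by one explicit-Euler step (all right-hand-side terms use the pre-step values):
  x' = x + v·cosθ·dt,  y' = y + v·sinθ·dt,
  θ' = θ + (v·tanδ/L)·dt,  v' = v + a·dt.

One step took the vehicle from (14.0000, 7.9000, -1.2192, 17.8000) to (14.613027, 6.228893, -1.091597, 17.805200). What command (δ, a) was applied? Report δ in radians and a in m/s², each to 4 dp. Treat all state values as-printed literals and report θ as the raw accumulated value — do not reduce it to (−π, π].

a = (v'−v)/dt = (0.005200)/0.1 = 0.0520
Δθ = θ'−θ = 0.127603;  (v·dt/L) = 17.8000·0.1/1.6 = 1.112500
tan δ = Δθ·L/(v·dt) = 0.114699  →  δ = 0.1142

δ = 0.1142, a = 0.0520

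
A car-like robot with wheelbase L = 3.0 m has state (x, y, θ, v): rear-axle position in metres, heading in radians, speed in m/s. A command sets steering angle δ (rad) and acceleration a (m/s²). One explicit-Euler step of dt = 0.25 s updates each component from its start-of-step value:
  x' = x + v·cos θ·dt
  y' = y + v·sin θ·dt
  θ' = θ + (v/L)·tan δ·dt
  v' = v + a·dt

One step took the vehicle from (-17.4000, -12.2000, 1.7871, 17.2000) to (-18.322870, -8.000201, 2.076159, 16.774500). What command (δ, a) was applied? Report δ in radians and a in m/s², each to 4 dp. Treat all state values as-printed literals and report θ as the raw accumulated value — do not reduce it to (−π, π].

a = (v'−v)/dt = (-0.425500)/0.25 = -1.7020
Δθ = θ'−θ = 0.289059;  (v·dt/L) = 17.2000·0.25/3.0 = 1.433333
tan δ = Δθ·L/(v·dt) = 0.201669  →  δ = 0.1990

δ = 0.1990, a = -1.7020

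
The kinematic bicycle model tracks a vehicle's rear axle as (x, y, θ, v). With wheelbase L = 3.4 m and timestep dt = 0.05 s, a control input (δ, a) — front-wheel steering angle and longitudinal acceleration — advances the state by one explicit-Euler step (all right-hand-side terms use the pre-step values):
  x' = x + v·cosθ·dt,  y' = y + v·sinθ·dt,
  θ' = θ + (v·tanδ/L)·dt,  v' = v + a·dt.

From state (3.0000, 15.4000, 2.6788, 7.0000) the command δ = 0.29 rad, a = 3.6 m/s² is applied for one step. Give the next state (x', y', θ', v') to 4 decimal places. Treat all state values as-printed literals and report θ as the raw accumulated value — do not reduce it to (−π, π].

x' = 3.0000 + 7.0000·cos(2.6788)·0.05 = 2.6868
y' = 15.4000 + 7.0000·sin(2.6788)·0.05 = 15.5563
θ' = 2.6788 + (7.0000/3.4)·tan(0.29)·0.05 = 2.7095
v' = 7.0000 + 3.6000·0.05 = 7.1800

(2.6868, 15.5563, 2.7095, 7.1800)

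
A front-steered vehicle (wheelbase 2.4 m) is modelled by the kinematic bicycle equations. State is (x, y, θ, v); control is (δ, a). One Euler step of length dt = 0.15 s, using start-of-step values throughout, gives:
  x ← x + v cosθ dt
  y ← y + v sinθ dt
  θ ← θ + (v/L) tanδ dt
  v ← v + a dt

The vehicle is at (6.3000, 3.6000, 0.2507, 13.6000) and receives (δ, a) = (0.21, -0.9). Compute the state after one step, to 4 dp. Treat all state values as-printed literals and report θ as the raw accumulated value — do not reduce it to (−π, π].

(8.2762, 4.1061, 0.4319, 13.4650)

x' = 6.3000 + 13.6000·cos(0.2507)·0.15 = 8.2762
y' = 3.6000 + 13.6000·sin(0.2507)·0.15 = 4.1061
θ' = 0.2507 + (13.6000/2.4)·tan(0.21)·0.15 = 0.4319
v' = 13.6000 − 0.9000·0.15 = 13.4650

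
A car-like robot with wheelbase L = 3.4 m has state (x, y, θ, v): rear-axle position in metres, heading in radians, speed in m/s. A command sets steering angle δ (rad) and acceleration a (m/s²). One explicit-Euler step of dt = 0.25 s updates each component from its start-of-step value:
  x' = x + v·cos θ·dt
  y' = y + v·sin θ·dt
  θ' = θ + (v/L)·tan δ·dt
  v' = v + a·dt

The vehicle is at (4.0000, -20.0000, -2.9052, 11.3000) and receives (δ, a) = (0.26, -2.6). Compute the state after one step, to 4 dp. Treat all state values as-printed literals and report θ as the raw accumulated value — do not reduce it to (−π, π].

(1.2536, -20.6616, -2.6842, 10.6500)

x' = 4.0000 + 11.3000·cos(-2.9052)·0.25 = 1.2536
y' = -20.0000 + 11.3000·sin(-2.9052)·0.25 = -20.6616
θ' = -2.9052 + (11.3000/3.4)·tan(0.26)·0.25 = -2.6842
v' = 11.3000 − 2.6000·0.25 = 10.6500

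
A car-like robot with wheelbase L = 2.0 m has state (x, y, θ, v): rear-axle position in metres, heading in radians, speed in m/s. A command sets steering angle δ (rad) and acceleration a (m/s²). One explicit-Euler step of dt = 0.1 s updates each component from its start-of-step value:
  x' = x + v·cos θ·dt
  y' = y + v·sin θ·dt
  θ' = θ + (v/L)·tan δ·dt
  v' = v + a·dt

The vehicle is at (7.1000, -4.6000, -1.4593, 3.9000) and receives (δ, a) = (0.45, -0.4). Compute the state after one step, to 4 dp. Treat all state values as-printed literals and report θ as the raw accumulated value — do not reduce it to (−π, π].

x' = 7.1000 + 3.9000·cos(-1.4593)·0.1 = 7.1434
y' = -4.6000 + 3.9000·sin(-1.4593)·0.1 = -4.9876
θ' = -1.4593 + (3.9000/2.0)·tan(0.45)·0.1 = -1.3651
v' = 3.9000 − 0.4000·0.1 = 3.8600

(7.1434, -4.9876, -1.3651, 3.8600)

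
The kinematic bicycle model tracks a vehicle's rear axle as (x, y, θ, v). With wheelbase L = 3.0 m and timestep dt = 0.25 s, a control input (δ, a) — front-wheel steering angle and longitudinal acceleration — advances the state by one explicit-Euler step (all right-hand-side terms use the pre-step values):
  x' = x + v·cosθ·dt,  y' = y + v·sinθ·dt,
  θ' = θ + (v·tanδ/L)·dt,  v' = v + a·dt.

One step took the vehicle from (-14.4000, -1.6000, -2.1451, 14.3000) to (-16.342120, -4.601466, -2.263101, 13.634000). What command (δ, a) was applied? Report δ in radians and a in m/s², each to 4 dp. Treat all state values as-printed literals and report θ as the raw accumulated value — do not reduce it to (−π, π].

δ = -0.0987, a = -2.6640

a = (v'−v)/dt = (-0.666000)/0.25 = -2.6640
Δθ = θ'−θ = -0.118001;  (v·dt/L) = 14.3000·0.25/3.0 = 1.191667
tan δ = Δθ·L/(v·dt) = -0.099022  →  δ = -0.0987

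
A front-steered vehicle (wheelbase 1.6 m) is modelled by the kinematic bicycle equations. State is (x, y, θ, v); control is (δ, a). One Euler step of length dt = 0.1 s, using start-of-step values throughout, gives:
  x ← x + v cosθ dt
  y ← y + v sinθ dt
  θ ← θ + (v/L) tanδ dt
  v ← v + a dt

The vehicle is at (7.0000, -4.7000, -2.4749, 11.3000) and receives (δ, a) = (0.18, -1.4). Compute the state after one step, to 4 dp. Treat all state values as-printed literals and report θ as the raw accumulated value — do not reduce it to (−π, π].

(6.1120, -5.3988, -2.3464, 11.1600)

x' = 7.0000 + 11.3000·cos(-2.4749)·0.1 = 6.1120
y' = -4.7000 + 11.3000·sin(-2.4749)·0.1 = -5.3988
θ' = -2.4749 + (11.3000/1.6)·tan(0.18)·0.1 = -2.3464
v' = 11.3000 − 1.4000·0.1 = 11.1600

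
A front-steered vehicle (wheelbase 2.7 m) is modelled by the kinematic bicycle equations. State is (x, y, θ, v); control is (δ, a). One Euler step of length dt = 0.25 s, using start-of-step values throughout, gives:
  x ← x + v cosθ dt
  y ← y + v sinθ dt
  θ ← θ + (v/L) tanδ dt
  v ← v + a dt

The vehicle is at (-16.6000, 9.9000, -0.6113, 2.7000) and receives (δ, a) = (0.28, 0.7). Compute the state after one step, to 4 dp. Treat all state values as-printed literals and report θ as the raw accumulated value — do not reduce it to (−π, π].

x' = -16.6000 + 2.7000·cos(-0.6113)·0.25 = -16.0472
y' = 9.9000 + 2.7000·sin(-0.6113)·0.25 = 9.5126
θ' = -0.6113 + (2.7000/2.7)·tan(0.28)·0.25 = -0.5394
v' = 2.7000 + 0.7000·0.25 = 2.8750

(-16.0472, 9.5126, -0.5394, 2.8750)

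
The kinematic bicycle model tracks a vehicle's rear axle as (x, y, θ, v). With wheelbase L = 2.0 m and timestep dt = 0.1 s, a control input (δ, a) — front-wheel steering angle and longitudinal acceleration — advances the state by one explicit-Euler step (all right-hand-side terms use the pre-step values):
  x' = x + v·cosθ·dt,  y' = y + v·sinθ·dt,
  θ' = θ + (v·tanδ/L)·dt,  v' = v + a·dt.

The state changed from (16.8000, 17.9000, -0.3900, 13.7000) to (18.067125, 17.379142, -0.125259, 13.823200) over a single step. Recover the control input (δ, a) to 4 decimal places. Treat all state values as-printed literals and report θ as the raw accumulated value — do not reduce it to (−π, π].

δ = 0.3688, a = 1.2320

a = (v'−v)/dt = (0.123200)/0.1 = 1.2320
Δθ = θ'−θ = 0.264741;  (v·dt/L) = 13.7000·0.1/2.0 = 0.685000
tan δ = Δθ·L/(v·dt) = 0.386483  →  δ = 0.3688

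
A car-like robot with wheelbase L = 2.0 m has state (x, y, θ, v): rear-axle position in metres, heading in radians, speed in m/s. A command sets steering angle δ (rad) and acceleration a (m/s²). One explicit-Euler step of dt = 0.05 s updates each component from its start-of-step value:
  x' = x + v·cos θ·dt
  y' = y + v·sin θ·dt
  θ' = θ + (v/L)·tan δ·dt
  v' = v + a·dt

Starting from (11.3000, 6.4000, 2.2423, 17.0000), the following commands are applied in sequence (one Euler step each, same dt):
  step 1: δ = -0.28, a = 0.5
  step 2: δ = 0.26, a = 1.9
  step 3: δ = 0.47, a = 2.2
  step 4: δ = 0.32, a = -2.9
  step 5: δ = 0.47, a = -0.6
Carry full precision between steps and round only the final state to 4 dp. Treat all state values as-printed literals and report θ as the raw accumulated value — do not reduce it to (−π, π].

(8.4071, 9.4605, 2.8104, 17.0550)

after step 1 (δ=-0.28, a=0.5): (10.771161, 7.065454, 2.120089, 17.025000)
after step 2 (δ=0.26, a=1.9): (10.326736, 7.791480, 2.233315, 17.120000)
after step 3 (δ=0.47, a=2.2): (9.800207, 8.466389, 2.450724, 17.230000)
after step 4 (δ=0.32, a=-2.9): (9.136255, 9.015343, 2.593470, 17.085000)
after step 5 (δ=0.47, a=-0.6): (8.407149, 9.460480, 2.810435, 17.055000)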